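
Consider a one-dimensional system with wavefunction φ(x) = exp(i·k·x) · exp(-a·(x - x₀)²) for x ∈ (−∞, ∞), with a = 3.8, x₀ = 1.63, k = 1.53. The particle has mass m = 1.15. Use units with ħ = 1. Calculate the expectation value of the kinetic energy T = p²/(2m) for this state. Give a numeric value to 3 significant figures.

2.67

T = −(ħ²/2m) d²/dx², so ⟨T⟩ = −(ħ²/2m) ∫ φ*·φ'' dx / ∫|φ|² dx; with m = 1.15.
Gaussian moments (u = x − x₀): ∫u^(2j)·e^(−2au²) du = (2j−1)!!/(4a)^j · √(π/(2a)), odd powers integrate to 0; here √(π/(2a)) = 0.64294. Derivatives: φ′ = (ik − 2au)·φ, φ″ = ((ik − 2au)² − 2a)·φ; the odd-in-u pieces drop out.
State is unnormalized: ∫|φ|² dx = 0.64294, and ∫φ*·(−ħ²/2m · φ'') dx = 1.7166, so ⟨T⟩ = 1.7166 / 0.64294.
⟨T⟩ = 2.6700.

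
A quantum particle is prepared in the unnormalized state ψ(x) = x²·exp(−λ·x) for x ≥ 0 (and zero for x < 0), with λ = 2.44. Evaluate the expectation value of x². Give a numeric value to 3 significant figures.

1.26

⟨x²⟩ = ∫ x²·|ψ|² dx / ∫|ψ|² dx (integrals over the domain).
Every integrand reduces to terms xʲ·e^(−2λx) on [0, ∞); use ∫₀^∞ xʲ·e^(−2λx) dx = j!/(2λ)^(j+1).
State is unnormalized: ∫|ψ|² dx = 0.0086719, and ∫ψ*·x²·ψ dx = 0.010924, so ⟨x²⟩ = 0.010924 / 0.0086719.
⟨x²⟩ = 1.2597.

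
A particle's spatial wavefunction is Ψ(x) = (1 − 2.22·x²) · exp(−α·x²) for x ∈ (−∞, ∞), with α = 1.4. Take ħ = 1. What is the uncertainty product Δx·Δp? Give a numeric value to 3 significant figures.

1.24

Δx = √(⟨x²⟩−⟨x⟩²), Δp = √(⟨p²⟩−⟨p⟩²).
Expand each integrand as polynomial × e^(−2αx²) and use ∫x^(2j)·e^(−2αx²) dx = (2j−1)!!/(4α)^j · √(π/(2α)), odd powers → 0; here √(π/(2α)) = 1.0592. Differentiate with the product rule, d/dx e^(−αx²) = −2αx·e^(−αx²).
Normalization: ∫|Ψ|² dx = 0.71881.
⟨x⟩ = 0.0000, ⟨x²⟩ = 0.25755 ⇒ Δx = 0.50750.
⟨p⟩ = 0.0000, ⟨p²⟩ = 5.9683 ⇒ Δp = 2.4430.
Δx·Δp = 1.2398.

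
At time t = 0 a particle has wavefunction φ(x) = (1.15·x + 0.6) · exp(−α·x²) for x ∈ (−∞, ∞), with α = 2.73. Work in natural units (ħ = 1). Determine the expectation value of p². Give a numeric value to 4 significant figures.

4.104

p² φ = −ħ² d²φ/dx²; ⟨p²⟩ = −ħ² ∫ φ*·φ'' dx / ∫|φ|² dx.
Expand each integrand as polynomial × e^(−2αx²) and use ∫x^(2j)·e^(−2αx²) dx = (2j−1)!!/(4α)^j · √(π/(2α)), odd powers → 0; here √(π/(2α)) = 0.75854. Differentiate with the product rule, d/dx e^(−αx²) = −2αx·e^(−αx²).
State is unnormalized: ∫|φ|² dx = 0.36494, and ∫φ*·(−ħ² φ'') dx = 1.4979, so ⟨p²⟩ = 1.4979 / 0.36494.
⟨p²⟩ = 4.1044.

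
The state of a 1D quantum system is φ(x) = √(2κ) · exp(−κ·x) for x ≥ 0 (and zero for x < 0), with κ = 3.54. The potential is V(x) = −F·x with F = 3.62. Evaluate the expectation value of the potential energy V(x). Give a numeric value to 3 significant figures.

-0.511

⟨V⟩ = ∫ V(x)·|φ|² dx.
Every integrand reduces to terms xʲ·e^(−2κx) on [0, ∞); use ∫₀^∞ xʲ·e^(−2κx) dx = j!/(2κ)^(j+1).
⟨V⟩ = -0.51130.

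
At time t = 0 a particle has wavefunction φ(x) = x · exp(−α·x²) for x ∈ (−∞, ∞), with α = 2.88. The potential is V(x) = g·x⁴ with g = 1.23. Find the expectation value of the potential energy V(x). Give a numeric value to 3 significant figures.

⟨V⟩ = ∫ V(x)·|φ|² dx / ∫|φ|² dx.
Expand each integrand as polynomial × e^(−2αx²) and use ∫x^(2j)·e^(−2αx²) dx = (2j−1)!!/(4α)^j · √(π/(2α)), odd powers → 0; here √(π/(2α)) = 0.73852.
State is unnormalized: ∫|φ|² dx = 0.064108, and ∫φ*·V(x)·φ dx = 0.0089126, so ⟨V⟩ = 0.0089126 / 0.064108.
⟨V⟩ = 0.13902.

0.139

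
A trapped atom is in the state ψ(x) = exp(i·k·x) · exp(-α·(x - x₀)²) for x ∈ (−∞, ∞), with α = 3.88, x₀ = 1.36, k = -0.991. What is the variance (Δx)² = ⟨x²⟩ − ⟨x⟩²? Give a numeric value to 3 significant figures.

0.0644

Compute ⟨x⟩ and ⟨x²⟩ separately, then (Δx)² = ⟨x²⟩ − ⟨x⟩².
Gaussian moments (u = x − x₀): ∫u^(2j)·e^(−2αu²) du = (2j−1)!!/(4α)^j · √(π/(2α)), odd powers integrate to 0; here √(π/(2α)) = 0.63627.
Normalization: ∫|ψ|² dx = 0.63627.
⟨x⟩ = 1.3600 and ⟨x²⟩ = 1.9140.
(Δx)² = 1.9140 − (1.3600)² = 0.064433.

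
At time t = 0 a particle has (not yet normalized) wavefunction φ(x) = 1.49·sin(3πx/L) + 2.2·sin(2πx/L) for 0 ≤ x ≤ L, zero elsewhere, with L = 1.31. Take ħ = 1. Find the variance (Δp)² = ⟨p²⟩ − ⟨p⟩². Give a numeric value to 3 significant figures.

32.0

Compute ⟨p⟩ and ⟨p²⟩ separately; (Δp)² = ⟨p²⟩ − ⟨p⟩².
d²/dx² sin(jπx/L) = −(jπ/L)²·sin(jπx/L); on 0 ≤ x ≤ L, ∫sin²(jπx/L) dx = L/2 and ∫sin(jπx/L)·sin(lπx/L) dx = 0 for j ≠ l, so only diagonal terms survive in ∫|φ|² and ∫φ·φ″; ∫φ·φ′ dx = [φ²/2] between the walls = 0.
Normalization: ∫|φ|² dx = 4.6244.
⟨p⟩ = 0.0000 and ⟨p²⟩ = 32.047.
(Δp)² = 32.047 − (0.0000)² = 32.047.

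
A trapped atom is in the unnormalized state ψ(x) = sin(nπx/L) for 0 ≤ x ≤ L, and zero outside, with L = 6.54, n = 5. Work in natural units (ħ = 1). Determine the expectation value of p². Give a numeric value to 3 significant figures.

p² ψ = −ħ² d²ψ/dx²; ⟨p²⟩ = −ħ² ∫ ψ*·ψ'' dx / ∫|ψ|² dx.
d/dx sin(nπx/L) = (nπ/L)·cos(nπx/L) and d²/dx² sin(nπx/L) = −(nπ/L)²·sin(nπx/L); on 0 ≤ x ≤ L, ∫sin²(nπx/L) dx = L/2 and ∫sin(nπx/L)·cos(nπx/L) dx = 0.
State is unnormalized: ∫|ψ|² dx = 3.2700, and ∫ψ*·(−ħ² ψ'') dx = 18.864, so ⟨p²⟩ = 18.864 / 3.2700.
⟨p²⟩ = 5.7688.

5.77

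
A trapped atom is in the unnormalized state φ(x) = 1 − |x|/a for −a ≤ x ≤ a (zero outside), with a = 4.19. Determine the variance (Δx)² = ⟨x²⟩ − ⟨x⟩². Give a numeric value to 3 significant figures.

Compute ⟨x⟩ and ⟨x²⟩ separately, then (Δx)² = ⟨x²⟩ − ⟨x⟩².
φ is even, so ∫ over [−a, a] = 2∫₀ᵃ with φ = 1 − x/a there: ∫₀ᵃ (1 − x/a)² dx = a/3, ∫₀ᵃ x²(1 − x/a)² dx = a³/30, ∫₀ᵃ x⁴(1 − x/a)² dx = a⁵/105.
Normalization: ∫|φ|² dx = 2.7933.
⟨x⟩ = 0.0000 and ⟨x²⟩ = 1.7556.
(Δx)² = 1.7556 − (0.0000)² = 1.7556.

1.76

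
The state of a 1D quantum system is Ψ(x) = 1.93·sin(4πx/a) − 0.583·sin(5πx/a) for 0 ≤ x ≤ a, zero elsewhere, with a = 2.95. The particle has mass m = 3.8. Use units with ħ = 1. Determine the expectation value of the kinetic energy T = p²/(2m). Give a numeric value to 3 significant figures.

T = −(ħ²/2m) d²/dx², so ⟨T⟩ = −(ħ²/2m) ∫ Ψ*·Ψ'' dx / ∫|Ψ|² dx; with m = 3.8.
d²/dx² sin(jπx/a) = −(jπ/a)²·sin(jπx/a); on 0 ≤ x ≤ a, ∫sin²(jπx/a) dx = a/2 and ∫sin(jπx/a)·sin(lπx/a) dx = 0 for j ≠ l, so only diagonal terms survive in ∫|Ψ|² and ∫Ψ·Ψ″; ∫Ψ·Ψ′ dx = [Ψ²/2] between the walls = 0.
State is unnormalized: ∫|Ψ|² dx = 5.9956, and ∫Ψ*·(−ħ²/2m · Ψ'') dx = 14.988, so ⟨T⟩ = 14.988 / 5.9956.
⟨T⟩ = 2.4999.

2.50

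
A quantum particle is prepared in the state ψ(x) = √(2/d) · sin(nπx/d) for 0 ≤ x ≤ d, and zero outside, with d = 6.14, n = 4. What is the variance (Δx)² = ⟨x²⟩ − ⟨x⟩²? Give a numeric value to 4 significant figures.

3.022

Compute ⟨x⟩ and ⟨x²⟩ separately, then (Δx)² = ⟨x²⟩ − ⟨x⟩².
With sin²θ = (1 − cos2θ)/2 on 0 ≤ x ≤ d: ∫sin²(nπx/d) dx = d/2, ∫x·sin²(nπx/d) dx = d²/4, ∫x²·sin²(nπx/d) dx = d³·(1/6 − 1/(4n²π²)); higher powers xᵏ the same way, integrating xᵏ·cos(2nπx/d) by parts.
⟨x⟩ = 3.0700 and ⟨x²⟩ = 12.447.
(Δx)² = 12.447 − (3.0700)² = 3.0223.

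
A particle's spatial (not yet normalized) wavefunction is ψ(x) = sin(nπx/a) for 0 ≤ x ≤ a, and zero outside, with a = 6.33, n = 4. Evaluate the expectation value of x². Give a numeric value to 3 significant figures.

⟨x²⟩ = ∫ x²·|ψ|² dx / ∫|ψ|² dx (integrals over the domain).
With sin²θ = (1 − cos2θ)/2 on 0 ≤ x ≤ a: ∫sin²(nπx/a) dx = a/2, ∫x·sin²(nπx/a) dx = a²/4, ∫x²·sin²(nπx/a) dx = a³·(1/6 − 1/(4n²π²)); higher powers xᵏ the same way, integrating xᵏ·cos(2nπx/a) by parts.
State is unnormalized: ∫|ψ|² dx = 3.1650, and ∫ψ*·x²·ψ dx = 41.871, so ⟨x²⟩ = 41.871 / 3.1650.
⟨x²⟩ = 13.229.

13.2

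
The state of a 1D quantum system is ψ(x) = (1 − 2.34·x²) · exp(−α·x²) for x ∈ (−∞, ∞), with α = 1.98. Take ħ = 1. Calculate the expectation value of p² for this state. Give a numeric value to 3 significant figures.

6.50

p² ψ = −ħ² d²ψ/dx²; ⟨p²⟩ = −ħ² ∫ ψ*·ψ'' dx / ∫|ψ|² dx.
Expand each integrand as polynomial × e^(−2αx²) and use ∫x^(2j)·e^(−2αx²) dx = (2j−1)!!/(4α)^j · √(π/(2α)), odd powers → 0; here √(π/(2α)) = 0.89069. Differentiate with the product rule, d/dx e^(−αx²) = −2αx·e^(−αx²).
State is unnormalized: ∫|ψ|² dx = 0.59763, and ∫ψ*·(−ħ² ψ'') dx = 3.8833, so ⟨p²⟩ = 3.8833 / 0.59763.
⟨p²⟩ = 6.4979.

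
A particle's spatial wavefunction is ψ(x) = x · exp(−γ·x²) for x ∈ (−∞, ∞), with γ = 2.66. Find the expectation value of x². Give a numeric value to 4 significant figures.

0.2820

⟨x²⟩ = ∫ x²·|ψ|² dx / ∫|ψ|² dx (integrals over the domain).
Expand each integrand as polynomial × e^(−2γx²) and use ∫x^(2j)·e^(−2γx²) dx = (2j−1)!!/(4γ)^j · √(π/(2γ)), odd powers → 0; here √(π/(2γ)) = 0.76846.
State is unnormalized: ∫|ψ|² dx = 0.072223, and ∫ψ*·x²·ψ dx = 0.020364, so ⟨x²⟩ = 0.020364 / 0.072223.
⟨x²⟩ = 0.28195.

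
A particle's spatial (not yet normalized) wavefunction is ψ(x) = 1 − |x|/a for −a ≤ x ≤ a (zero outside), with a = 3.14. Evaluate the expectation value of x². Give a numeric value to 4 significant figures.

⟨x²⟩ = ∫ x²·|ψ|² dx / ∫|ψ|² dx (integrals over the domain).
ψ is even, so ∫ over [−a, a] = 2∫₀ᵃ with ψ = 1 − x/a there: ∫₀ᵃ (1 − x/a)² dx = a/3, ∫₀ᵃ x²(1 − x/a)² dx = a³/30, ∫₀ᵃ x⁴(1 − x/a)² dx = a⁵/105.
State is unnormalized: ∫|ψ|² dx = 2.0933, and ∫ψ*·x²·ψ dx = 2.0639, so ⟨x²⟩ = 2.0639 / 2.0933.
⟨x²⟩ = 0.98596.

0.9860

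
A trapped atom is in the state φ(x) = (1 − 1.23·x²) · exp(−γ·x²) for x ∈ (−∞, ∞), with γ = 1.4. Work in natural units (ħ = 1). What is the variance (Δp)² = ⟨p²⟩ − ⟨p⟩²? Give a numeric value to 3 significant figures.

3.53

Compute ⟨p⟩ and ⟨p²⟩ separately; (Δp)² = ⟨p²⟩ − ⟨p⟩².
Expand each integrand as polynomial × e^(−2γx²) and use ∫x^(2j)·e^(−2γx²) dx = (2j−1)!!/(4γ)^j · √(π/(2γ)), odd powers → 0; here √(π/(2γ)) = 1.0592. Differentiate with the product rule, d/dx e^(−γx²) = −2γx·e^(−γx²).
Normalization: ∫|φ|² dx = 0.74724.
⟨p⟩ = 0.0000 and ⟨p²⟩ = 3.5266.
(Δp)² = 3.5266 − (0.0000)² = 3.5266.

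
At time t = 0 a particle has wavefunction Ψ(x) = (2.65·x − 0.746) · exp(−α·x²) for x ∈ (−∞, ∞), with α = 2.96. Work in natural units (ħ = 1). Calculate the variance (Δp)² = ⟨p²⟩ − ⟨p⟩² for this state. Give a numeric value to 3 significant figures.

Compute ⟨p⟩ and ⟨p²⟩ separately; (Δp)² = ⟨p²⟩ − ⟨p⟩².
Expand each integrand as polynomial × e^(−2αx²) and use ∫x^(2j)·e^(−2αx²) dx = (2j−1)!!/(4α)^j · √(π/(2α)), odd powers → 0; here √(π/(2α)) = 0.72847. Differentiate with the product rule, d/dx e^(−αx²) = −2αx·e^(−αx²).
Normalization: ∫|Ψ|² dx = 0.83748.
⟨p⟩ = 0.0000 and ⟨p²⟩ = 6.0142.
(Δp)² = 6.0142 − (0.0000)² = 6.0142.

6.01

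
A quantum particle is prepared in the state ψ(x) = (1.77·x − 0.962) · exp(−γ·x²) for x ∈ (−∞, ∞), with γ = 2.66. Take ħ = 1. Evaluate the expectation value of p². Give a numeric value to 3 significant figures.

p² ψ = −ħ² d²ψ/dx²; ⟨p²⟩ = −ħ² ∫ ψ*·ψ'' dx / ∫|ψ|² dx.
Expand each integrand as polynomial × e^(−2γx²) and use ∫x^(2j)·e^(−2γx²) dx = (2j−1)!!/(4γ)^j · √(π/(2γ)), odd powers → 0; here √(π/(2γ)) = 0.76846. Differentiate with the product rule, d/dx e^(−γx²) = −2γx·e^(−γx²).
State is unnormalized: ∫|ψ|² dx = 0.93743, and ∫ψ*·(−ħ² ψ'') dx = 3.6973, so ⟨p²⟩ = 3.6973 / 0.93743.
⟨p²⟩ = 3.9441.

3.94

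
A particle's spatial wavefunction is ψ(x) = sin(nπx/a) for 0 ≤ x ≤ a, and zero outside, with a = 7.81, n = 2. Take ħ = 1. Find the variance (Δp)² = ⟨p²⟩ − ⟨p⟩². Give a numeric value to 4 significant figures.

0.6472

Compute ⟨p⟩ and ⟨p²⟩ separately; (Δp)² = ⟨p²⟩ − ⟨p⟩².
d/dx sin(nπx/a) = (nπ/a)·cos(nπx/a) and d²/dx² sin(nπx/a) = −(nπ/a)²·sin(nπx/a); on 0 ≤ x ≤ a, ∫sin²(nπx/a) dx = a/2 and ∫sin(nπx/a)·cos(nπx/a) dx = 0.
Normalization: ∫|ψ|² dx = 3.9050.
⟨p⟩ = 0.0000 and ⟨p²⟩ = 0.64723.
(Δp)² = 0.64723 − (0.0000)² = 0.64723.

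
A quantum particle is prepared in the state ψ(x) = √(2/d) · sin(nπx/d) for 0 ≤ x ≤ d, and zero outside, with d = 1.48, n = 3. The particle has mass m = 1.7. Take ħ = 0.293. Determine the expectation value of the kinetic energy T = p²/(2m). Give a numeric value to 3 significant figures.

T = −(ħ²/2m) d²/dx², so ⟨T⟩ = −(ħ²/2m) ∫ ψ*·ψ'' dx; with m = 1.7.
d/dx sin(nπx/d) = (nπ/d)·cos(nπx/d) and d²/dx² sin(nπx/d) = −(nπ/d)²·sin(nπx/d); on 0 ≤ x ≤ d, ∫sin²(nπx/d) dx = d/2 and ∫sin(nπx/d)·cos(nπx/d) dx = 0.
⟨T⟩ = 1.0239.

1.02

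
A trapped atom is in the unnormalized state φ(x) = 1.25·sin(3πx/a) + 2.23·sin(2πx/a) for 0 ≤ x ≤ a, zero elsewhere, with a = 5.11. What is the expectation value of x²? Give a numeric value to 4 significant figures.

⟨x²⟩ = ∫ x²·|φ|² dx / ∫|φ|² dx (integrals over the domain).
On 0 ≤ x ≤ a (j ≠ l): ∫sin²(jπx/a) dx = a/2, ∫sin(jπx/a)·sin(lπx/a) dx = 0; diagonal moments ∫x·sin²(jπx/a) dx = a²/4, ∫x²·sin²(jπx/a) dx = a³·(1/6 − 1/(4j²π²)); cross terms ∫x·sin(jπx/a)·sin(lπx/a) dx = 0 for j + l even and −4jla²/(π²(j² − l²)²) for j + l odd, ∫x²·sin(jπx/a)·sin(lπx/a) dx = (−1)^(j+l)·4jla³/(π²(j² − l²)²); higher powers the same way via product-to-sum and parts.
State is unnormalized: ∫|φ|² dx = 16.698, and ∫φ*·x²·φ dx = 68.194, so ⟨x²⟩ = 68.194 / 16.698.
⟨x²⟩ = 4.0840.

4.084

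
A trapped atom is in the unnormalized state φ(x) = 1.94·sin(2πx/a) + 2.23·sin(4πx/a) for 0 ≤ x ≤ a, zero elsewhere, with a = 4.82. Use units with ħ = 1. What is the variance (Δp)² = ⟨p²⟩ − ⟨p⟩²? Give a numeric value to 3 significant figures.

Compute ⟨p⟩ and ⟨p²⟩ separately; (Δp)² = ⟨p²⟩ − ⟨p⟩².
d²/dx² sin(jπx/a) = −(jπ/a)²·sin(jπx/a); on 0 ≤ x ≤ a, ∫sin²(jπx/a) dx = a/2 and ∫sin(jπx/a)·sin(lπx/a) dx = 0 for j ≠ l, so only diagonal terms survive in ∫|φ|² and ∫φ·φ″; ∫φ·φ′ dx = [φ²/2] between the walls = 0.
Normalization: ∫|φ|² dx = 21.055.
⟨p⟩ = 0.0000 and ⟨p²⟩ = 4.6010.
(Δp)² = 4.6010 − (0.0000)² = 4.6010.

4.60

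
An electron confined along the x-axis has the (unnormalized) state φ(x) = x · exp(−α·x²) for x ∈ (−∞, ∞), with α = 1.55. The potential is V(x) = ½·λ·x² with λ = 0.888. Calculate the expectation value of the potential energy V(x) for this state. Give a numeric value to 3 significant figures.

⟨V⟩ = ∫ V(x)·|φ|² dx / ∫|φ|² dx.
Expand each integrand as polynomial × e^(−2αx²) and use ∫x^(2j)·e^(−2αx²) dx = (2j−1)!!/(4α)^j · √(π/(2α)), odd powers → 0; here √(π/(2α)) = 1.0067.
State is unnormalized: ∫|φ|² dx = 0.16237, and ∫φ*·V(x)·φ dx = 0.034883, so ⟨V⟩ = 0.034883 / 0.16237.
⟨V⟩ = 0.21484.

0.215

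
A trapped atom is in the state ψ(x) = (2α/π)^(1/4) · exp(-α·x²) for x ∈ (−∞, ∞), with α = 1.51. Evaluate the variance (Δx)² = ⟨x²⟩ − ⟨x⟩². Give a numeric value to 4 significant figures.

0.1656

Compute ⟨x⟩ and ⟨x²⟩ separately, then (Δx)² = ⟨x²⟩ − ⟨x⟩².
Gaussian moments: ∫x^(2j)·e^(−2αx²) dx = (2j−1)!!/(4α)^j · √(π/(2α)), odd powers integrate to 0; here √(π/(2α)) = 1.0199.
⟨x⟩ = 0.0000 and ⟨x²⟩ = 0.16556.
(Δx)² = 0.16556 − (0.0000)² = 0.16556.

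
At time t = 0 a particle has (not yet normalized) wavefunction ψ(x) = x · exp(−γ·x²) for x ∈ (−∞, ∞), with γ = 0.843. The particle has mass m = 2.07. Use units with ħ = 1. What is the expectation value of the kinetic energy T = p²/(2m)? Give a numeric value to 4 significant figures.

T = −(ħ²/2m) d²/dx², so ⟨T⟩ = −(ħ²/2m) ∫ ψ*·ψ'' dx / ∫|ψ|² dx; with m = 2.07.
Expand each integrand as polynomial × e^(−2γx²) and use ∫x^(2j)·e^(−2γx²) dx = (2j−1)!!/(4γ)^j · √(π/(2γ)), odd powers → 0; here √(π/(2γ)) = 1.3650. Differentiate with the product rule, d/dx e^(−γx²) = −2γx·e^(−γx²).
State is unnormalized: ∫|ψ|² dx = 0.40482, and ∫ψ*·(−ħ²/2m · ψ'') dx = 0.24729, so ⟨T⟩ = 0.24729 / 0.40482.
⟨T⟩ = 0.61087.

0.6109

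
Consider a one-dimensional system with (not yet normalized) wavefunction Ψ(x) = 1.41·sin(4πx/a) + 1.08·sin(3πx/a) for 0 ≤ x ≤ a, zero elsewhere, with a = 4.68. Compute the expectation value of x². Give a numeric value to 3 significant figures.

3.01

⟨x²⟩ = ∫ x²·|Ψ|² dx / ∫|Ψ|² dx (integrals over the domain).
On 0 ≤ x ≤ a (j ≠ l): ∫sin²(jπx/a) dx = a/2, ∫sin(jπx/a)·sin(lπx/a) dx = 0; diagonal moments ∫x·sin²(jπx/a) dx = a²/4, ∫x²·sin²(jπx/a) dx = a³·(1/6 − 1/(4j²π²)); cross terms ∫x·sin(jπx/a)·sin(lπx/a) dx = 0 for j + l even and −4jla²/(π²(j² − l²)²) for j + l odd, ∫x²·sin(jπx/a)·sin(lπx/a) dx = (−1)^(j+l)·4jla³/(π²(j² − l²)²); higher powers the same way via product-to-sum and parts.
State is unnormalized: ∫|Ψ|² dx = 7.3815, and ∫Ψ*·x²·Ψ dx = 22.247, so ⟨x²⟩ = 22.247 / 7.3815.
⟨x²⟩ = 3.0138.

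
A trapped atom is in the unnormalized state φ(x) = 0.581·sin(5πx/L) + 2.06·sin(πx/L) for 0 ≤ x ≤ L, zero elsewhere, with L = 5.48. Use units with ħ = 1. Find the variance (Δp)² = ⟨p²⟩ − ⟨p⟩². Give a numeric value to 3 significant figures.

0.910

Compute ⟨p⟩ and ⟨p²⟩ separately; (Δp)² = ⟨p²⟩ − ⟨p⟩².
d²/dx² sin(jπx/L) = −(jπ/L)²·sin(jπx/L); on 0 ≤ x ≤ L, ∫sin²(jπx/L) dx = L/2 and ∫sin(jπx/L)·sin(lπx/L) dx = 0 for j ≠ l, so only diagonal terms survive in ∫|φ|² and ∫φ·φ″; ∫φ·φ′ dx = [φ²/2] between the walls = 0.
Normalization: ∫|φ|² dx = 12.552.
⟨p⟩ = 0.0000 and ⟨p²⟩ = 0.90986.
(Δp)² = 0.90986 − (0.0000)² = 0.90986.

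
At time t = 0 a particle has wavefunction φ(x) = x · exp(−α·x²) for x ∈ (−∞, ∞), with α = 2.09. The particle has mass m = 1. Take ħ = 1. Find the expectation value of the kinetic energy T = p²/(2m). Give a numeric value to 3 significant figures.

T = −(ħ²/2m) d²/dx², so ⟨T⟩ = −(ħ²/2m) ∫ φ*·φ'' dx / ∫|φ|² dx; with m = 1.
Expand each integrand as polynomial × e^(−2αx²) and use ∫x^(2j)·e^(−2αx²) dx = (2j−1)!!/(4α)^j · √(π/(2α)), odd powers → 0; here √(π/(2α)) = 0.86694. Differentiate with the product rule, d/dx e^(−αx²) = −2αx·e^(−αx²).
State is unnormalized: ∫|φ|² dx = 0.10370, and ∫φ*·(−ħ²/2m · φ'') dx = 0.32510, so ⟨T⟩ = 0.32510 / 0.10370.
⟨T⟩ = 3.1350.

3.14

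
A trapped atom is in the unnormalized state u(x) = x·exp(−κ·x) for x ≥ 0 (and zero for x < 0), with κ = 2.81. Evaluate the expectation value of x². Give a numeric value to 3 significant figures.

⟨x²⟩ = ∫ x²·|u|² dx / ∫|u|² dx (integrals over the domain).
Every integrand reduces to terms xʲ·e^(−2κx) on [0, ∞); use ∫₀^∞ xʲ·e^(−2κx) dx = j!/(2κ)^(j+1).
State is unnormalized: ∫|u|² dx = 0.011267, and ∫u*·x²·u dx = 0.0042808, so ⟨x²⟩ = 0.0042808 / 0.011267.
⟨x²⟩ = 0.37993.

0.380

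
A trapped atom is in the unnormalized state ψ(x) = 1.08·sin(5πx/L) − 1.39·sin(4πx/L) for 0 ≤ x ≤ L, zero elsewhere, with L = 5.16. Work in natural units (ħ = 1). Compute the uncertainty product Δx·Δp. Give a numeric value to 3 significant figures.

Δx = √(⟨x²⟩−⟨x⟩²), Δp = √(⟨p²⟩−⟨p⟩²).
On 0 ≤ x ≤ L (j ≠ l): ∫sin²(jπx/L) dx = L/2, ∫sin(jπx/L)·sin(lπx/L) dx = 0; diagonal moments ∫x·sin²(jπx/L) dx = L²/4, ∫x²·sin²(jπx/L) dx = L³·(1/6 − 1/(4j²π²)); cross terms ∫x·sin(jπx/L)·sin(lπx/L) dx = 0 for j + l even and −4jlL²/(π²(j² − l²)²) for j + l odd, ∫x²·sin(jπx/L)·sin(lπx/L) dx = (−1)^(j+l)·4jlL³/(π²(j² − l²)²); higher powers the same way via product-to-sum and parts. d²/dx² sin(jπx/L) = −(jπ/L)²·sin(jπx/L); on 0 ≤ x ≤ L, ∫sin²(jπx/L) dx = L/2 and ∫sin(jπx/L)·sin(lπx/L) dx = 0 for j ≠ l, so only diagonal terms survive in ∫|ψ|² and ∫ψ·ψ″; ∫ψ·ψ′ dx = [ψ²/2] between the walls = 0.
Normalization: ∫|ψ|² dx = 7.9941.
⟨x⟩ = 3.5807, ⟨x²⟩ = 13.966 ⇒ Δx = 1.0698.
⟨p⟩ = 0.0000, ⟨p²⟩ = 7.1867 ⇒ Δp = 2.6808.
Δx·Δp = 2.8680.

2.87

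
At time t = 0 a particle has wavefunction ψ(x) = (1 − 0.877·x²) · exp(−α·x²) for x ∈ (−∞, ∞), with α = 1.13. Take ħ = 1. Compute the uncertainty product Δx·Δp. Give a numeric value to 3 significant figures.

Δx = √(⟨x²⟩−⟨x⟩²), Δp = √(⟨p²⟩−⟨p⟩²).
Expand each integrand as polynomial × e^(−2αx²) and use ∫x^(2j)·e^(−2αx²) dx = (2j−1)!!/(4α)^j · √(π/(2α)), odd powers → 0; here √(π/(2α)) = 1.1790. Differentiate with the product rule, d/dx e^(−αx²) = −2αx·e^(−αx²).
Normalization: ∫|ψ|² dx = 0.85465.
⟨x⟩ = 0.0000, ⟨x²⟩ = 0.12225 ⇒ Δx = 0.34964.
⟨p⟩ = 0.0000, ⟨p²⟩ = 2.5746 ⇒ Δp = 1.6046.
Δx·Δp = 0.56101.

0.561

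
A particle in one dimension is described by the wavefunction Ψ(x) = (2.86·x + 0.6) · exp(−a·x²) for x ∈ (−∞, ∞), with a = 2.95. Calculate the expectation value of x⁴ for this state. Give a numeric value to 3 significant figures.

0.0783

⟨x⁴⟩ = ∫ x⁴·|Ψ|² dx / ∫|Ψ|² dx (integrals over the domain).
Expand each integrand as polynomial × e^(−2ax²) and use ∫x^(2j)·e^(−2ax²) dx = (2j−1)!!/(4a)^j · √(π/(2a)), odd powers → 0; here √(π/(2a)) = 0.72971.
State is unnormalized: ∫|Ψ|² dx = 0.76852, and ∫Ψ*·x⁴·Ψ dx = 0.060151, so ⟨x⁴⟩ = 0.060151 / 0.76852.
⟨x⁴⟩ = 0.078269.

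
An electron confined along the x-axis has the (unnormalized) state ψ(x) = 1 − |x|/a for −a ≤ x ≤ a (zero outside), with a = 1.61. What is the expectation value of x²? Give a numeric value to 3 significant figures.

⟨x²⟩ = ∫ x²·|ψ|² dx / ∫|ψ|² dx (integrals over the domain).
ψ is even, so ∫ over [−a, a] = 2∫₀ᵃ with ψ = 1 − x/a there: ∫₀ᵃ (1 − x/a)² dx = a/3, ∫₀ᵃ x²(1 − x/a)² dx = a³/30, ∫₀ᵃ x⁴(1 − x/a)² dx = a⁵/105.
State is unnormalized: ∫|ψ|² dx = 1.0733, and ∫ψ*·x²·ψ dx = 0.27822, so ⟨x²⟩ = 0.27822 / 1.0733.
⟨x²⟩ = 0.25921.

0.259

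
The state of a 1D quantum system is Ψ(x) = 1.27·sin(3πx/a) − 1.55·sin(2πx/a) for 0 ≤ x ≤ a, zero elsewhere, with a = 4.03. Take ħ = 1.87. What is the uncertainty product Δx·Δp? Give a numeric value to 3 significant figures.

Δx = √(⟨x²⟩−⟨x⟩²), Δp = √(⟨p²⟩−⟨p⟩²).
On 0 ≤ x ≤ a (j ≠ l): ∫sin²(jπx/a) dx = a/2, ∫sin(jπx/a)·sin(lπx/a) dx = 0; diagonal moments ∫x·sin²(jπx/a) dx = a²/4, ∫x²·sin²(jπx/a) dx = a³·(1/6 − 1/(4j²π²)); cross terms ∫x·sin(jπx/a)·sin(lπx/a) dx = 0 for j + l even and −4jla²/(π²(j² − l²)²) for j + l odd, ∫x²·sin(jπx/a)·sin(lπx/a) dx = (−1)^(j+l)·4jla³/(π²(j² − l²)²); higher powers the same way via product-to-sum and parts. d²/dx² sin(jπx/a) = −(jπ/a)²·sin(jπx/a); on 0 ≤ x ≤ a, ∫sin²(jπx/a) dx = a/2 and ∫sin(jπx/a)·sin(lπx/a) dx = 0 for j ≠ l, so only diagonal terms survive in ∫|Ψ|² and ∫Ψ·Ψ″; ∫Ψ·Ψ′ dx = [Ψ²/2] between the walls = 0.
Normalization: ∫|Ψ|² dx = 8.0910.
⟨x⟩ = 2.7837, ⟨x²⟩ = 8.3516 ⇒ Δx = 0.77637.
⟨p⟩ = 0.0000, ⟨p²⟩ = 12.768 ⇒ Δp = 3.5733.
Δx·Δp = 2.7742.

2.77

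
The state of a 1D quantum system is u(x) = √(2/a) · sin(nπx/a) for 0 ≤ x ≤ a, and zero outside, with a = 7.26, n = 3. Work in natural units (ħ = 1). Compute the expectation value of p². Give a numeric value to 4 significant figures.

p² u = −ħ² d²u/dx²; ⟨p²⟩ = −ħ² ∫ u*·u'' dx.
d/dx sin(nπx/a) = (nπ/a)·cos(nπx/a) and d²/dx² sin(nπx/a) = −(nπ/a)²·sin(nπx/a); on 0 ≤ x ≤ a, ∫sin²(nπx/a) dx = a/2 and ∫sin(nπx/a)·cos(nπx/a) dx = 0.
⟨p²⟩ = 1.6853.

1.685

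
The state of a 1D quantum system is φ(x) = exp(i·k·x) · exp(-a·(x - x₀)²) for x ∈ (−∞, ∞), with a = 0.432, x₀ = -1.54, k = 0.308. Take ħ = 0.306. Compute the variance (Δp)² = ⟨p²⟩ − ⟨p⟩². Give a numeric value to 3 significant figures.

0.0405

Compute ⟨p⟩ and ⟨p²⟩ separately; (Δp)² = ⟨p²⟩ − ⟨p⟩².
Gaussian moments (u = x − x₀): ∫u^(2j)·e^(−2au²) du = (2j−1)!!/(4a)^j · √(π/(2a)), odd powers integrate to 0; here √(π/(2a)) = 1.9069. Derivatives: φ′ = (ik − 2au)·φ, φ″ = ((ik − 2au)² − 2a)·φ; the odd-in-u pieces drop out.
Normalization: ∫|φ|² dx = 1.9069.
⟨p⟩ = 0.094248 and ⟨p²⟩ = 0.049333.
(Δp)² = 0.049333 − (0.094248)² = 0.040451.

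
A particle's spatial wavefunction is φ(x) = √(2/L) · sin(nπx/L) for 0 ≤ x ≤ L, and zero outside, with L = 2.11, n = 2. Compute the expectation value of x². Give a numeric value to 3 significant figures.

⟨x²⟩ = ∫ x²·|φ|² dx (integrals over the domain).
With sin²θ = (1 − cos2θ)/2 on 0 ≤ x ≤ L: ∫sin²(nπx/L) dx = L/2, ∫x·sin²(nπx/L) dx = L²/4, ∫x²·sin²(nπx/L) dx = L³·(1/6 − 1/(4n²π²)); higher powers xᵏ the same way, integrating xᵏ·cos(2nπx/L) by parts.
⟨x²⟩ = 1.4276.

1.43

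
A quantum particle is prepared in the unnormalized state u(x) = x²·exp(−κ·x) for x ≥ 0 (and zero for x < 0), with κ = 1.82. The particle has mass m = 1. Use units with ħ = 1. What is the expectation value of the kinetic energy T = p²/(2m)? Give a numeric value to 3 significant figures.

T = −(ħ²/2m) d²/dx², so ⟨T⟩ = −(ħ²/2m) ∫ u*·u'' dx / ∫|u|² dx; with m = 1.
Differentiate x²·exp(−κ·x) with the product rule; every integrand then reduces to terms xʲ·e^(−2κx) on [0, ∞), with ∫₀^∞ xʲ·e^(−2κx) dx = j!/(2κ)^(j+1).
State is unnormalized: ∫|u|² dx = 0.037558, and ∫u*·(−ħ²/2m · u'') dx = 0.020735, so ⟨T⟩ = 0.020735 / 0.037558.
⟨T⟩ = 0.55207.

0.552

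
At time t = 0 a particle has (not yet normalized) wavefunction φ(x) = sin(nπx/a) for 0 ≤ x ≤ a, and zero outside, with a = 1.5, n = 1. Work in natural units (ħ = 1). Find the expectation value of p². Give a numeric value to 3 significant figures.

p² φ = −ħ² d²φ/dx²; ⟨p²⟩ = −ħ² ∫ φ*·φ'' dx / ∫|φ|² dx.
d/dx sin(nπx/a) = (nπ/a)·cos(nπx/a) and d²/dx² sin(nπx/a) = −(nπ/a)²·sin(nπx/a); on 0 ≤ x ≤ a, ∫sin²(nπx/a) dx = a/2 and ∫sin(nπx/a)·cos(nπx/a) dx = 0.
State is unnormalized: ∫|φ|² dx = 0.75000, and ∫φ*·(−ħ² φ'') dx = 3.2899, so ⟨p²⟩ = 3.2899 / 0.75000.
⟨p²⟩ = 4.3865.

4.39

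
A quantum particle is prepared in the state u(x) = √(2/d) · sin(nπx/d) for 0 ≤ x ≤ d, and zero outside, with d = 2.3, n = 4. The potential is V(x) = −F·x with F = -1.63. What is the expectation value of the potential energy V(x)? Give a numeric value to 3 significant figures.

1.87

⟨V⟩ = ∫ V(x)·|u|² dx.
With sin²θ = (1 − cos2θ)/2 on 0 ≤ x ≤ d: ∫sin²(nπx/d) dx = d/2, ∫x·sin²(nπx/d) dx = d²/4, ∫x²·sin²(nπx/d) dx = d³·(1/6 − 1/(4n²π²)); higher powers xᵏ the same way, integrating xᵏ·cos(2nπx/d) by parts.
⟨V⟩ = 1.8745.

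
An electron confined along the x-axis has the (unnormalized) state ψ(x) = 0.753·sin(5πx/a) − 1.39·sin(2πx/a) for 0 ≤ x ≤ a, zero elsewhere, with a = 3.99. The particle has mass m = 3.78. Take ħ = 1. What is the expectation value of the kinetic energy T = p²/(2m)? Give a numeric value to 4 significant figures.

T = −(ħ²/2m) d²/dx², so ⟨T⟩ = −(ħ²/2m) ∫ ψ*·ψ'' dx / ∫|ψ|² dx; with m = 3.78.
d²/dx² sin(jπx/a) = −(jπ/a)²·sin(jπx/a); on 0 ≤ x ≤ a, ∫sin²(jπx/a) dx = a/2 and ∫sin(jπx/a)·sin(lπx/a) dx = 0 for j ≠ l, so only diagonal terms survive in ∫|ψ|² and ∫ψ·ψ″; ∫ψ·ψ′ dx = [ψ²/2] between the walls = 0.
State is unnormalized: ∫|ψ|² dx = 4.9857, and ∫ψ*·(−ħ²/2m · ψ'') dx = 3.5834, so ⟨T⟩ = 3.5834 / 4.9857.
⟨T⟩ = 0.71873.

0.7187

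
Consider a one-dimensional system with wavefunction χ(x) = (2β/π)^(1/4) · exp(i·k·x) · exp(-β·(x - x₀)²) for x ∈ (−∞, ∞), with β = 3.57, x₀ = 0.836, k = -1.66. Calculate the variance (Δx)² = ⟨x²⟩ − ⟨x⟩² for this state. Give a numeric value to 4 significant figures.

Compute ⟨x⟩ and ⟨x²⟩ separately, then (Δx)² = ⟨x²⟩ − ⟨x⟩².
Gaussian moments (u = x − x₀): ∫u^(2j)·e^(−2βu²) du = (2j−1)!!/(4β)^j · √(π/(2β)), odd powers integrate to 0; here √(π/(2β)) = 0.66332.
⟨x⟩ = 0.83600 and ⟨x²⟩ = 0.76892.
(Δx)² = 0.76892 − (0.83600)² = 0.070028.

0.07003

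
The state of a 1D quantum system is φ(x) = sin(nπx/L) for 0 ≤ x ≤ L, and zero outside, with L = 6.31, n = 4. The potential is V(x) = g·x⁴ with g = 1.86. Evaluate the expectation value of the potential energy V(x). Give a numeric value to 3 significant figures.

⟨V⟩ = ∫ V(x)·|φ|² dx / ∫|φ|² dx.
With sin²θ = (1 − cos2θ)/2 on 0 ≤ x ≤ L: ∫sin²(nπx/L) dx = L/2, ∫x·sin²(nπx/L) dx = L²/4, ∫x²·sin²(nπx/L) dx = L³·(1/6 − 1/(4n²π²)); higher powers xᵏ the same way, integrating xᵏ·cos(2nπx/L) by parts.
State is unnormalized: ∫|φ|² dx = 3.1550, and ∫φ*·V(x)·φ dx = 1802.3, so ⟨V⟩ = 1802.3 / 3.1550.
⟨V⟩ = 571.24.

571.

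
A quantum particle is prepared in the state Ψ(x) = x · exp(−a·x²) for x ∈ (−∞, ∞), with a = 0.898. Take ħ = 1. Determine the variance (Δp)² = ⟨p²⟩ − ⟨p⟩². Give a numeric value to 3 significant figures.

2.69

Compute ⟨p⟩ and ⟨p²⟩ separately; (Δp)² = ⟨p²⟩ − ⟨p⟩².
Expand each integrand as polynomial × e^(−2ax²) and use ∫x^(2j)·e^(−2ax²) dx = (2j−1)!!/(4a)^j · √(π/(2a)), odd powers → 0; here √(π/(2a)) = 1.3226. Differentiate with the product rule, d/dx e^(−ax²) = −2ax·e^(−ax²).
Normalization: ∫|Ψ|² dx = 0.36820.
⟨p⟩ = 0.0000 and ⟨p²⟩ = 2.6940.
(Δp)² = 2.6940 − (0.0000)² = 2.6940.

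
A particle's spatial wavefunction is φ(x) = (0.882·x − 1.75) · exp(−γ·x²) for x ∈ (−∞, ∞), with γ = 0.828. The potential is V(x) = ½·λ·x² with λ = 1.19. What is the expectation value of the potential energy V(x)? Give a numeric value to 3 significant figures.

⟨V⟩ = ∫ V(x)·|φ|² dx / ∫|φ|² dx.
Expand each integrand as polynomial × e^(−2γx²) and use ∫x^(2j)·e^(−2γx²) dx = (2j−1)!!/(4γ)^j · √(π/(2γ)), odd powers → 0; here √(π/(2γ)) = 1.3774.
State is unnormalized: ∫|φ|² dx = 4.5417, and ∫φ*·V(x)·φ dx = 0.93214, so ⟨V⟩ = 0.93214 / 4.5417.
⟨V⟩ = 0.20524.

0.205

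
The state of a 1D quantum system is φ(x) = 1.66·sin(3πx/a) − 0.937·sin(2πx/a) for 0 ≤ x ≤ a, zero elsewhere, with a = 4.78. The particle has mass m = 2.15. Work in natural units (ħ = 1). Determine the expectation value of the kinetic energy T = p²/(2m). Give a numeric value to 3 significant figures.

T = −(ħ²/2m) d²/dx², so ⟨T⟩ = −(ħ²/2m) ∫ φ*·φ'' dx / ∫|φ|² dx; with m = 2.15.
d²/dx² sin(jπx/a) = −(jπ/a)²·sin(jπx/a); on 0 ≤ x ≤ a, ∫sin²(jπx/a) dx = a/2 and ∫sin(jπx/a)·sin(lπx/a) dx = 0 for j ≠ l, so only diagonal terms survive in ∫|φ|² and ∫φ·φ″; ∫φ·φ′ dx = [φ²/2] between the walls = 0.
State is unnormalized: ∫|φ|² dx = 8.6842, and ∫φ*·(−ħ²/2m · φ'') dx = 6.7975, so ⟨T⟩ = 6.7975 / 8.6842.
⟨T⟩ = 0.78274.

0.783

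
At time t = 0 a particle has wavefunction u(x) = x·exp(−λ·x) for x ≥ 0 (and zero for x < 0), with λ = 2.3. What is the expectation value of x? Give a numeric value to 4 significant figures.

⟨x⟩ = ∫ x·|u|² dx / ∫|u|² dx (integrals over the domain).
Every integrand reduces to terms xʲ·e^(−2λx) on [0, ∞); use ∫₀^∞ xʲ·e^(−2λx) dx = j!/(2λ)^(j+1).
State is unnormalized: ∫|u|² dx = 0.020547, and ∫u*·x·u dx = 0.013400, so ⟨x⟩ = 0.013400 / 0.020547.
⟨x⟩ = 0.65217.

0.6522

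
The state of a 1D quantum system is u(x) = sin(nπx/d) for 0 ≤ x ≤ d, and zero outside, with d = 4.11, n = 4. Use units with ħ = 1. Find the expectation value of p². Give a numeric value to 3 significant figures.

9.35

p² u = −ħ² d²u/dx²; ⟨p²⟩ = −ħ² ∫ u*·u'' dx / ∫|u|² dx.
d/dx sin(nπx/d) = (nπ/d)·cos(nπx/d) and d²/dx² sin(nπx/d) = −(nπ/d)²·sin(nπx/d); on 0 ≤ x ≤ d, ∫sin²(nπx/d) dx = d/2 and ∫sin(nπx/d)·cos(nπx/d) dx = 0.
State is unnormalized: ∫|u|² dx = 2.0550, and ∫u*·(−ħ² u'') dx = 19.211, so ⟨p²⟩ = 19.211 / 2.0550.
⟨p²⟩ = 9.3484.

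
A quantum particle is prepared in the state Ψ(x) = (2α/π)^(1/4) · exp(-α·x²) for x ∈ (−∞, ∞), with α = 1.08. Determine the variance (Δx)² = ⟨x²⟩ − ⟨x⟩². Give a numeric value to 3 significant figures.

0.231

Compute ⟨x⟩ and ⟨x²⟩ separately, then (Δx)² = ⟨x²⟩ − ⟨x⟩².
Gaussian moments: ∫x^(2j)·e^(−2αx²) dx = (2j−1)!!/(4α)^j · √(π/(2α)), odd powers integrate to 0; here √(π/(2α)) = 1.2060.
⟨x⟩ = 0.0000 and ⟨x²⟩ = 0.23148.
(Δx)² = 0.23148 − (0.0000)² = 0.23148.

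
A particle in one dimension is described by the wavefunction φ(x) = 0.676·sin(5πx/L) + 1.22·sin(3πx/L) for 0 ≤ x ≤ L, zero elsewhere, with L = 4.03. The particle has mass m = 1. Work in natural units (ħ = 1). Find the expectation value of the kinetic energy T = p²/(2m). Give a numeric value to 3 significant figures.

3.88

T = −(ħ²/2m) d²/dx², so ⟨T⟩ = −(ħ²/2m) ∫ φ*·φ'' dx / ∫|φ|² dx; with m = 1.
d²/dx² sin(jπx/L) = −(jπ/L)²·sin(jπx/L); on 0 ≤ x ≤ L, ∫sin²(jπx/L) dx = L/2 and ∫sin(jπx/L)·sin(lπx/L) dx = 0 for j ≠ l, so only diagonal terms survive in ∫|φ|² and ∫φ·φ″; ∫φ·φ′ dx = [φ²/2] between the walls = 0.
State is unnormalized: ∫|φ|² dx = 3.9199, and ∫φ*·(−ħ²/2m · φ'') dx = 15.196, so ⟨T⟩ = 15.196 / 3.9199.
⟨T⟩ = 3.8767.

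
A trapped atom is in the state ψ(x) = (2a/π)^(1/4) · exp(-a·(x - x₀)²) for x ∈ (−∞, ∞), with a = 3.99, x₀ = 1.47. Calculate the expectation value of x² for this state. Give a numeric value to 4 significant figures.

2.224

⟨x²⟩ = ∫ x²·|ψ|² dx (integrals over the domain).
Gaussian moments (u = x − x₀): ∫u^(2j)·e^(−2au²) du = (2j−1)!!/(4a)^j · √(π/(2a)), odd powers integrate to 0; here √(π/(2a)) = 0.62744.
⟨x²⟩ = 2.2236.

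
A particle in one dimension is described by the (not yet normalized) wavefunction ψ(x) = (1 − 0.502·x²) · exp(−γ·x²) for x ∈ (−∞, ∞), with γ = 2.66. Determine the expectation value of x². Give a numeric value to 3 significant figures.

⟨x²⟩ = ∫ x²·|ψ|² dx / ∫|ψ|² dx (integrals over the domain).
Expand each integrand as polynomial × e^(−2γx²) and use ∫x^(2j)·e^(−2γx²) dx = (2j−1)!!/(4γ)^j · √(π/(2γ)), odd powers → 0; here √(π/(2γ)) = 0.76846.
State is unnormalized: ∫|ψ|² dx = 0.70108, and ∫ψ*·x²·ψ dx = 0.054190, so ⟨x²⟩ = 0.054190 / 0.70108.
⟨x²⟩ = 0.077295.

0.0773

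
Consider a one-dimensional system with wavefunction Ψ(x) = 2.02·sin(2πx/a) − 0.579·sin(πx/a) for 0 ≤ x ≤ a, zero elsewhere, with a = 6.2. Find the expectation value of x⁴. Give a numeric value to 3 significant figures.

⟨x⁴⟩ = ∫ x⁴·|Ψ|² dx / ∫|Ψ|² dx (integrals over the domain).
On 0 ≤ x ≤ a (j ≠ l): ∫sin²(jπx/a) dx = a/2, ∫sin(jπx/a)·sin(lπx/a) dx = 0; diagonal moments ∫x·sin²(jπx/a) dx = a²/4, ∫x²·sin²(jπx/a) dx = a³·(1/6 − 1/(4j²π²)); cross terms ∫x·sin(jπx/a)·sin(lπx/a) dx = 0 for j + l even and −4jla²/(π²(j² − l²)²) for j + l odd, ∫x²·sin(jπx/a)·sin(lπx/a) dx = (−1)^(j+l)·4jla³/(π²(j² − l²)²); higher powers the same way via product-to-sum and parts.
State is unnormalized: ∫|Ψ|² dx = 13.688, and ∫Ψ*·x⁴·Ψ dx = 4710.6, so ⟨x⁴⟩ = 4710.6 / 13.688.
⟨x⁴⟩ = 344.13.

344.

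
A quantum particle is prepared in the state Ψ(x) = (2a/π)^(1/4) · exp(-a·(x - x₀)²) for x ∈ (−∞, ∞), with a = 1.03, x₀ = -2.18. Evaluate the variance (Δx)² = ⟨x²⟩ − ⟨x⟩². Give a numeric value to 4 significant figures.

0.2427

Compute ⟨x⟩ and ⟨x²⟩ separately, then (Δx)² = ⟨x²⟩ − ⟨x⟩².
Gaussian moments (u = x − x₀): ∫u^(2j)·e^(−2au²) du = (2j−1)!!/(4a)^j · √(π/(2a)), odd powers integrate to 0; here √(π/(2a)) = 1.2349.
⟨x⟩ = -2.1800 and ⟨x²⟩ = 4.9951.
(Δx)² = 4.9951 − (-2.1800)² = 0.24272.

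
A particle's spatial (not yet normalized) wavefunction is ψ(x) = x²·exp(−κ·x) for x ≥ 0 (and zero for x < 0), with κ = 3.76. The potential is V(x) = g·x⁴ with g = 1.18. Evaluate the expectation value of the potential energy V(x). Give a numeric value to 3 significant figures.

0.620

⟨V⟩ = ∫ V(x)·|ψ|² dx / ∫|ψ|² dx.
Every integrand reduces to terms xʲ·e^(−2κx) on [0, ∞); use ∫₀^∞ xʲ·e^(−2κx) dx = j!/(2κ)^(j+1).
State is unnormalized: ∫|ψ|² dx = 0.00099798, and ∫ψ*·V(x)·ψ dx = 0.00061865, so ⟨V⟩ = 0.00061865 / 0.00099798.
⟨V⟩ = 0.61990.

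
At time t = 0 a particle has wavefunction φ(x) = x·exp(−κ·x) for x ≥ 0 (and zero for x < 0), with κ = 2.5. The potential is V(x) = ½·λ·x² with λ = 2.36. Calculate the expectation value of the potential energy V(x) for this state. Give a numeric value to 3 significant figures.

0.566

⟨V⟩ = ∫ V(x)·|φ|² dx / ∫|φ|² dx.
Every integrand reduces to terms xʲ·e^(−2κx) on [0, ∞); use ∫₀^∞ xʲ·e^(−2κx) dx = j!/(2κ)^(j+1).
State is unnormalized: ∫|φ|² dx = 0.016000, and ∫φ*·V(x)·φ dx = 0.0090624, so ⟨V⟩ = 0.0090624 / 0.016000.
⟨V⟩ = 0.56640.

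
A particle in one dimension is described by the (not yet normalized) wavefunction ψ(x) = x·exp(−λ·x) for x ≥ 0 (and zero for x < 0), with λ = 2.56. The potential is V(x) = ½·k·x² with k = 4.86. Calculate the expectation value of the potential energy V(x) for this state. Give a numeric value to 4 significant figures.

⟨V⟩ = ∫ V(x)·|ψ|² dx / ∫|ψ|² dx.
Every integrand reduces to terms xʲ·e^(−2λx) on [0, ∞); use ∫₀^∞ xʲ·e^(−2λx) dx = j!/(2λ)^(j+1).
State is unnormalized: ∫|ψ|² dx = 0.014901, and ∫ψ*·V(x)·ψ dx = 0.016576, so ⟨V⟩ = 0.016576 / 0.014901.
⟨V⟩ = 1.1124.

1.112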